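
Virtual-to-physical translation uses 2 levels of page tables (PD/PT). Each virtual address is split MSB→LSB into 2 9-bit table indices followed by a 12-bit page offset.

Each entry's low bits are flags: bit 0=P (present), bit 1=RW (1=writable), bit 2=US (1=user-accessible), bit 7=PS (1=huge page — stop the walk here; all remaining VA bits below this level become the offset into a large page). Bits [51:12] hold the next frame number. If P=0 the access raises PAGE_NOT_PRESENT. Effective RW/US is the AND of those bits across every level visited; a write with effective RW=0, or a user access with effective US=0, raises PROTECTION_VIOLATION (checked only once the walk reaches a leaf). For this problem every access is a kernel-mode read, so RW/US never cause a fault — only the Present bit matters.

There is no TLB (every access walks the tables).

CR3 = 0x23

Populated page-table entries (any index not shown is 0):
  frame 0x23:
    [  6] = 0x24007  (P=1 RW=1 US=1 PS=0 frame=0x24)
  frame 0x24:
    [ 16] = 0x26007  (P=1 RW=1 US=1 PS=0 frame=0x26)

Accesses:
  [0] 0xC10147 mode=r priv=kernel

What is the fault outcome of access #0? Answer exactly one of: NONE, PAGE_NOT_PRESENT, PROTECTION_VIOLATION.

Walk each access:
#0 VA=0xC10147 (r,kernel):
  lvl0: tbl 0x23, slot 6 ⇒ 0x24007 (P1/RW1/US1/PS0)
  lvl1: tbl 0x24, slot 16 ⇒ 0x26007 (P1/RW1/US1/PS0)
  → PA=0x26147  (2 entries read)

Access #0 fault: NONE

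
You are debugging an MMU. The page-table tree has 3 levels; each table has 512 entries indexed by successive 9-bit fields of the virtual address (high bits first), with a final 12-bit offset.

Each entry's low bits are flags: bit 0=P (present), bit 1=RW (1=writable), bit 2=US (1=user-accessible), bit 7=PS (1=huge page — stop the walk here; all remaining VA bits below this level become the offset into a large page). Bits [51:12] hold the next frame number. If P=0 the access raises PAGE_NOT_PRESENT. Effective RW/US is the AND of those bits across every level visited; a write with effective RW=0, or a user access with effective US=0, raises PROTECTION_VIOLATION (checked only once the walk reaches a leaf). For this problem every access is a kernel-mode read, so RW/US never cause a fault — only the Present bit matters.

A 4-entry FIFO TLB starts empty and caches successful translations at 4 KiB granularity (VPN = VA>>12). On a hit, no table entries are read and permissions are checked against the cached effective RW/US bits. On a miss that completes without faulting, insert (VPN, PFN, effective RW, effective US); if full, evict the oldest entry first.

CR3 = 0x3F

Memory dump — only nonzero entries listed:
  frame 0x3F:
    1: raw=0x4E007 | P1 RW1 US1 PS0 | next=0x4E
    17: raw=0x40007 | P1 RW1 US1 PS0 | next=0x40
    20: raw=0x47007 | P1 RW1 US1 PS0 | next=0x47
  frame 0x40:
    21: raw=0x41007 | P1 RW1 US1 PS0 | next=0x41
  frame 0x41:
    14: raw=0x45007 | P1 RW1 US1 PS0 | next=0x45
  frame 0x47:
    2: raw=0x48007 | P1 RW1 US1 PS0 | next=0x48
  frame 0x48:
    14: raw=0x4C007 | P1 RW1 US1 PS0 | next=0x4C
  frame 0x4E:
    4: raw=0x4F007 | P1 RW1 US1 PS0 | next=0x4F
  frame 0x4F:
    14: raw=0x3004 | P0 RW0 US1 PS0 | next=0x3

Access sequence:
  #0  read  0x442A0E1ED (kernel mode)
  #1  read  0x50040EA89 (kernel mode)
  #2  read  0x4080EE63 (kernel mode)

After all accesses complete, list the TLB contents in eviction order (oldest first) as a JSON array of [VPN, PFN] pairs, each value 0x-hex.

Walk each access:
#0 VA=0x442A0E1ED (r,kernel):
  L0 @0x3F[17] → 0x40007  P=1,RW=1,US=1,PS=0
  L1 @0x40[21] → 0x41007  P=1,RW=1,US=1,PS=0
  L2 @0x41[14] → 0x45007  P=1,RW=1,US=1,PS=0
  ✓ 0x451ED  — 3 lookups
#1 VA=0x50040EA89 (r,kernel):
  L0 @0x3F[20] → 0x47007  P=1,RW=1,US=1,PS=0
  L1 @0x47[2] → 0x48007  P=1,RW=1,US=1,PS=0
  L2 @0x48[14] → 0x4C007  P=1,RW=1,US=1,PS=0
  ✓ 0x4CA89  — 3 lookups
#2 VA=0x4080EE63 (r,kernel):
  L0 @0x3F[1] → 0x4E007  P=1,RW=1,US=1,PS=0
  L1 @0x4E[4] → 0x4F007  P=1,RW=1,US=1,PS=0
  L2 @0x4F[14] → 0x3004  P=0,RW=0,US=1,PS=0
  ✗ PAGE_NOT_PRESENT  [3 reads]

TLB: [["0x442A0E", "0x45"], ["0x50040E", "0x4C"]]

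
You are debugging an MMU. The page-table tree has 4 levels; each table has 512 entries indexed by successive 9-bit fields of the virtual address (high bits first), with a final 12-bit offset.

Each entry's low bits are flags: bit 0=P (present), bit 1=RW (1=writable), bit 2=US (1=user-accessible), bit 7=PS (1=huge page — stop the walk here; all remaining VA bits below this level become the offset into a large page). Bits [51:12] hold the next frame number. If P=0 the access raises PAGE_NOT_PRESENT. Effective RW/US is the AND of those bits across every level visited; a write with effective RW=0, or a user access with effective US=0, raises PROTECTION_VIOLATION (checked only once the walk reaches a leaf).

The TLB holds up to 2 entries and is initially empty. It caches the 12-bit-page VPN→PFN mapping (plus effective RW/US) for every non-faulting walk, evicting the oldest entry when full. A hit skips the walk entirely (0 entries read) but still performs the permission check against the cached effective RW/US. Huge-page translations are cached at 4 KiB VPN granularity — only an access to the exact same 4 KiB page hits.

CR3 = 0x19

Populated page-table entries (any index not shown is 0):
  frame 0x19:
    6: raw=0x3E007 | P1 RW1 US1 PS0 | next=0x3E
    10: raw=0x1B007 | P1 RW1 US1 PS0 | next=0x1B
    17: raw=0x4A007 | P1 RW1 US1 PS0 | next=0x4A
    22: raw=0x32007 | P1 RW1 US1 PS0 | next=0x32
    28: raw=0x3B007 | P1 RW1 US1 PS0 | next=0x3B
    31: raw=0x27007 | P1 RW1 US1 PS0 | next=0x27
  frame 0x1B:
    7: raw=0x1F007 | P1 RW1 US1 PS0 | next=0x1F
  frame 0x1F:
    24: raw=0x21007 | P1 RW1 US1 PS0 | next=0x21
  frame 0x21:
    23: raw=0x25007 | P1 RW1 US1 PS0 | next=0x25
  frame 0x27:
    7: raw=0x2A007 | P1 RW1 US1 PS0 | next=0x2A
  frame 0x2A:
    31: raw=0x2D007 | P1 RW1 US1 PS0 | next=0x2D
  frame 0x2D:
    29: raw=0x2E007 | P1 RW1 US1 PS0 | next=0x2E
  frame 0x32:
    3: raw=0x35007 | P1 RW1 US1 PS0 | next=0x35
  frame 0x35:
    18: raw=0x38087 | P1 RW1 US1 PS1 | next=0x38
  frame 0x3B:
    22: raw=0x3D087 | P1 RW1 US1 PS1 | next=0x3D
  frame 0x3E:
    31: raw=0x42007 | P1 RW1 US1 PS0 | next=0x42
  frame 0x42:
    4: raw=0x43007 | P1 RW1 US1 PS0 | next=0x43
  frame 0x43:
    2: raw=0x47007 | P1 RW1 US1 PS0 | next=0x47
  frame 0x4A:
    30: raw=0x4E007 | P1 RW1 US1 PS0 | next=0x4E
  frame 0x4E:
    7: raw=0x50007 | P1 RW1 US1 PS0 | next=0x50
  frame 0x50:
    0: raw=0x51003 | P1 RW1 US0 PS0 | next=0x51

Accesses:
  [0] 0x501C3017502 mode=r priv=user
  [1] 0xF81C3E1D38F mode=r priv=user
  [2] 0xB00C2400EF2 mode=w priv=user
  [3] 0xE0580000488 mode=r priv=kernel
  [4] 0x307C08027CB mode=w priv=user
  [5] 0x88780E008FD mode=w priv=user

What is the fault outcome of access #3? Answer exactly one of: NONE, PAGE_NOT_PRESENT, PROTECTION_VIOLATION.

Walk each access:
#0 VA=0x501C3017502 (r,user):
  lvl0: tbl 0x19, slot 10 ⇒ 0x1B007 (P1/RW1/US1/PS0)
  lvl1: tbl 0x1B, slot 7 ⇒ 0x1F007 (P1/RW1/US1/PS0)
  lvl2: tbl 0x1F, slot 24 ⇒ 0x21007 (P1/RW1/US1/PS0)
  lvl3: tbl 0x21, slot 23 ⇒ 0x25007 (P1/RW1/US1/PS0)
  → PA=0x25502  (4 entries read)
#1 VA=0xF81C3E1D38F (r,user):
  lvl0: tbl 0x19, slot 31 ⇒ 0x27007 (P1/RW1/US1/PS0)
  lvl1: tbl 0x27, slot 7 ⇒ 0x2A007 (P1/RW1/US1/PS0)
  lvl2: tbl 0x2A, slot 31 ⇒ 0x2D007 (P1/RW1/US1/PS0)
  lvl3: tbl 0x2D, slot 29 ⇒ 0x2E007 (P1/RW1/US1/PS0)
  → PA=0x2E38F  (4 entries read)
#2 VA=0xB00C2400EF2 (w,user):
  lvl0: tbl 0x19, slot 22 ⇒ 0x32007 (P1/RW1/US1/PS0)
  lvl1: tbl 0x32, slot 3 ⇒ 0x35007 (P1/RW1/US1/PS0)
  lvl2: tbl 0x35, slot 18 ⇒ 0x38087 (P1/RW1/US1/PS1)
  → PA=0x38EF2 (huge @L2)  (3 entries read)
#3 VA=0xE0580000488 (r,kernel):
  lvl0: tbl 0x19, slot 28 ⇒ 0x3B007 (P1/RW1/US1/PS0)
  lvl1: tbl 0x3B, slot 22 ⇒ 0x3D087 (P1/RW1/US1/PS1)
  → PA=0x3D488 (huge @L1)  (2 entries read)
#4 VA=0x307C08027CB (w,user):
  lvl0: tbl 0x19, slot 6 ⇒ 0x3E007 (P1/RW1/US1/PS0)
  lvl1: tbl 0x3E, slot 31 ⇒ 0x42007 (P1/RW1/US1/PS0)
  lvl2: tbl 0x42, slot 4 ⇒ 0x43007 (P1/RW1/US1/PS0)
  lvl3: tbl 0x43, slot 2 ⇒ 0x47007 (P1/RW1/US1/PS0)
  → PA=0x477CB  (4 entries read)
#5 VA=0x88780E008FD (w,user):
  lvl0: tbl 0x19, slot 17 ⇒ 0x4A007 (P1/RW1/US1/PS0)
  lvl1: tbl 0x4A, slot 30 ⇒ 0x4E007 (P1/RW1/US1/PS0)
  lvl2: tbl 0x4E, slot 7 ⇒ 0x50007 (P1/RW1/US1/PS0)
  lvl3: tbl 0x50, slot 0 ⇒ 0x51003 (P1/RW1/US0/PS0)
  → PROTECTION_VIOLATION  (4 entries read)

Access #3 fault: NONE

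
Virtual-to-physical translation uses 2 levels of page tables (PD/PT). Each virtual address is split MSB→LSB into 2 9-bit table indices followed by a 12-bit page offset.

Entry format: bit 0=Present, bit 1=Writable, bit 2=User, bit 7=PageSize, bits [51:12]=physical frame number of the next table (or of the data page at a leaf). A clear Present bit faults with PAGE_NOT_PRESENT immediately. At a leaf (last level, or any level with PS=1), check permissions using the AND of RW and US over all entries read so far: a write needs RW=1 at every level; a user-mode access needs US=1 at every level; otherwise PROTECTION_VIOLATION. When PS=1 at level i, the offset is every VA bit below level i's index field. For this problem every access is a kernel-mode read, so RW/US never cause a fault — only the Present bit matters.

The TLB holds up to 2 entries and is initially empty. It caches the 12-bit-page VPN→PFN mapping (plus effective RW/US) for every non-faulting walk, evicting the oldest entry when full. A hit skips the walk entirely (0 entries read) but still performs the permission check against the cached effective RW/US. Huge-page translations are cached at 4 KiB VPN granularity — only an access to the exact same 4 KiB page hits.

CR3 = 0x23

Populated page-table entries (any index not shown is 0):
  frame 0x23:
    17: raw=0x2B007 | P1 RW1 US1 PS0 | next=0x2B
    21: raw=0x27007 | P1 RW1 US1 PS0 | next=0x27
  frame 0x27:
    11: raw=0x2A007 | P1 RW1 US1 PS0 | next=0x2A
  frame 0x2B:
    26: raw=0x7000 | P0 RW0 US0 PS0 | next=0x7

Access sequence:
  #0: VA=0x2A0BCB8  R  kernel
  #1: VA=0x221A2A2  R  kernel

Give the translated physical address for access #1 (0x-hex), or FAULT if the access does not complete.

Per-access translation:
#0 VA=0x2A0BCB8 (r,kernel):
  lvl0: tbl 0x23, slot 21 ⇒ 0x27007 (P1/RW1/US1/PS0)
  lvl1: tbl 0x27, slot 11 ⇒ 0x2A007 (P1/RW1/US1/PS0)
  ✓ 0x2ACB8  — 2 lookups
#1 VA=0x221A2A2 (r,kernel):
  lvl0: tbl 0x23, slot 17 ⇒ 0x2B007 (P1/RW1/US1/PS0)
  lvl1: tbl 0x2B, slot 26 ⇒ 0x7000 (P0/RW0/US0/PS0)
  → PAGE_NOT_PRESENT  (2 entries read)

Access #1 PA: FAULT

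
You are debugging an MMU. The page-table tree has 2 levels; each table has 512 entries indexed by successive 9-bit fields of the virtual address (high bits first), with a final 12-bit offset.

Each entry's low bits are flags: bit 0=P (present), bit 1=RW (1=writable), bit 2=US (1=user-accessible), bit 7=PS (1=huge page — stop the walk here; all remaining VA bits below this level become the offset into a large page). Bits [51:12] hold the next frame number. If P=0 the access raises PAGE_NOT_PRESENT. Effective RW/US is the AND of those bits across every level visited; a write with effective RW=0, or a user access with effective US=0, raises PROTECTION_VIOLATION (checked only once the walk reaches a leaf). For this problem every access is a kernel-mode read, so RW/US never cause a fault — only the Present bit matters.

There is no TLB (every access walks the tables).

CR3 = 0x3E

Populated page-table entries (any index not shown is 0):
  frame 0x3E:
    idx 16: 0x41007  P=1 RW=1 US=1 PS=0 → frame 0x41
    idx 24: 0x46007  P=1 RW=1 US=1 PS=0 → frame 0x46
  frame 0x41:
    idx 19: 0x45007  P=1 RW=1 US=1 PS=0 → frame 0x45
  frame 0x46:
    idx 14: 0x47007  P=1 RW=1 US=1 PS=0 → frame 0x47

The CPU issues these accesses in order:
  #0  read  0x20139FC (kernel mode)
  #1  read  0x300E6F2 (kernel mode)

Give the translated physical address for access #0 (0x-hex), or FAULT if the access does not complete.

Trace:
#0 VA=0x20139FC (r,kernel):
  [0] read 0x3E idx=16: raw=0x41007 flags P=1 W=1 U=1 S=0
  [1] read 0x41 idx=19: raw=0x45007 flags P=1 W=1 U=1 S=0
  → PA=0x459FC  (2 entries read)
#1 VA=0x300E6F2 (r,kernel):
  [0] read 0x3E idx=24: raw=0x46007 flags P=1 W=1 U=1 S=0
  [1] read 0x46 idx=14: raw=0x47007 flags P=1 W=1 U=1 S=0
  → PA=0x476F2  (2 entries read)

Access #0 PA: 0x459FC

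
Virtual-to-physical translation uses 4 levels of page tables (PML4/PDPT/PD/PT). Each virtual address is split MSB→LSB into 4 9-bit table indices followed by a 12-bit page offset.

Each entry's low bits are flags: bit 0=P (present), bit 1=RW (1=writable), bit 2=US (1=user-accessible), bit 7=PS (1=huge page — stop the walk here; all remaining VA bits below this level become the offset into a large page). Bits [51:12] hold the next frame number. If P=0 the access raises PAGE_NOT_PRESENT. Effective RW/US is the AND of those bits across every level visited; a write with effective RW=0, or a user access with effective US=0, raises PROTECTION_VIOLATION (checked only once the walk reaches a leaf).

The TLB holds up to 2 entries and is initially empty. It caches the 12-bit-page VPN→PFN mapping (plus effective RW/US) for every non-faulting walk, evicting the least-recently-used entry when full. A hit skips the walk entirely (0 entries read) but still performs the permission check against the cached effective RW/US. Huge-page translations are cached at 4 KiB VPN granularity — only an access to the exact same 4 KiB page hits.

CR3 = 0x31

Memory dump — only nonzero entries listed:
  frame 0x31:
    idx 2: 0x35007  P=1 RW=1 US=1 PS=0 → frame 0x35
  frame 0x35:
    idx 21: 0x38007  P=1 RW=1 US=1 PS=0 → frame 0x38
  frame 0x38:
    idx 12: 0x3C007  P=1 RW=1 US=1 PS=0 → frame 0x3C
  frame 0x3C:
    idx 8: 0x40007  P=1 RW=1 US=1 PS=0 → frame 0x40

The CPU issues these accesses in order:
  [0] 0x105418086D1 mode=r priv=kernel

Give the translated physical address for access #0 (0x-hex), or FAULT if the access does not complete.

Per-access translation:
#0 VA=0x105418086D1 (r,kernel):
  [0] read 0x31 idx=2: raw=0x35007 flags P=1 W=1 U=1 S=0
  [1] read 0x35 idx=21: raw=0x38007 flags P=1 W=1 U=1 S=0
  [2] read 0x38 idx=12: raw=0x3C007 flags P=1 W=1 U=1 S=0
  [3] read 0x3C idx=8: raw=0x40007 flags P=1 W=1 U=1 S=0
  → PA=0x406D1  (4 entries read)

Access #0 PA: 0x406D1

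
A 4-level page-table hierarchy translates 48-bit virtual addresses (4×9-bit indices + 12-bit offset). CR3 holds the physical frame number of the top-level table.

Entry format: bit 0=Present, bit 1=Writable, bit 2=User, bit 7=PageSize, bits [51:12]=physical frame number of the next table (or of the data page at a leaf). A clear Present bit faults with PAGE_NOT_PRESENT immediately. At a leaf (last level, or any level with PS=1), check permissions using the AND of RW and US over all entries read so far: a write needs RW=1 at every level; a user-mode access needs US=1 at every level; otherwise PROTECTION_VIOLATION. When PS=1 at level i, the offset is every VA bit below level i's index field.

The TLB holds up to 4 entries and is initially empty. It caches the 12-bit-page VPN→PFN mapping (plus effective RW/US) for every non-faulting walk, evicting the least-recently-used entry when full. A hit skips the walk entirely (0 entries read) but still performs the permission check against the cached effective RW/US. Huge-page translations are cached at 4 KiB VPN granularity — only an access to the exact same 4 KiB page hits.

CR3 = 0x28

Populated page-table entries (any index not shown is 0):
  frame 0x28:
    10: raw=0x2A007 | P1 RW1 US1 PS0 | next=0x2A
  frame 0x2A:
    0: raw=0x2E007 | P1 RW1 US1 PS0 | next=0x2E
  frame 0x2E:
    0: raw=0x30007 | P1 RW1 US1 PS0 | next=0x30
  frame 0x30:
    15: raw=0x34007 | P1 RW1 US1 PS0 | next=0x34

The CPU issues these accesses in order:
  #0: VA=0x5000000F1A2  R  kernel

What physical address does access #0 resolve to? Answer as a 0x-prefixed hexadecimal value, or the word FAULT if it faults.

Per-access translation:
#0 VA=0x5000000F1A2 (r,kernel):
  L0: frame=0x28 idx=10 entry=0x2A007 [P=1 RW=1 US=1 PS=0]
  L1: frame=0x2A idx=0 entry=0x2E007 [P=1 RW=1 US=1 PS=0]
  L2: frame=0x2E idx=0 entry=0x30007 [P=1 RW=1 US=1 PS=0]
  L3: frame=0x30 idx=15 entry=0x34007 [P=1 RW=1 US=1 PS=0]
  ✓ 0x341A2  — 4 lookups

Access #0 PA: 0x341A2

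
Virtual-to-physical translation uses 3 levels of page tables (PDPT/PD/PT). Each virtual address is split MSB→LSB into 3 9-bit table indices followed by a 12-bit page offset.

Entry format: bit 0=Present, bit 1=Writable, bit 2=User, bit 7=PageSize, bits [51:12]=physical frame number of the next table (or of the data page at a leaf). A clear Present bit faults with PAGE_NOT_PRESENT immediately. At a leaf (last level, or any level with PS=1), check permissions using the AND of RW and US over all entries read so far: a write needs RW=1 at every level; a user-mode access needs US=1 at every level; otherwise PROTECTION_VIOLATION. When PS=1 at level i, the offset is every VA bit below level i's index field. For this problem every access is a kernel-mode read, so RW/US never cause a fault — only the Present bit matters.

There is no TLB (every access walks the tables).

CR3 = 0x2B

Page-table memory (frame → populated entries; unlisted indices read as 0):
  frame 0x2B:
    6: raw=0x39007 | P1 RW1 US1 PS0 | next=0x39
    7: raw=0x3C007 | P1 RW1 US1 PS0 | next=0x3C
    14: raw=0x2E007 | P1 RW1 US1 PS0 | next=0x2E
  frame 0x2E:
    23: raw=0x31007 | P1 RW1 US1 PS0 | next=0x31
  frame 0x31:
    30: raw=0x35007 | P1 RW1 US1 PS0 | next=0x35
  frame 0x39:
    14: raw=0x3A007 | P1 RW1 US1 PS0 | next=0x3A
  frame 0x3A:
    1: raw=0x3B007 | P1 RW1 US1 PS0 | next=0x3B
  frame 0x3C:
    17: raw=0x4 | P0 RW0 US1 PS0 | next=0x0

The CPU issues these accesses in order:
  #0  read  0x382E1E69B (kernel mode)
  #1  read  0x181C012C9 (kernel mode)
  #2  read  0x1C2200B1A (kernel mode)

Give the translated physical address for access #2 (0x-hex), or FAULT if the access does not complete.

Trace:
#0 VA=0x382E1E69B (r,kernel):
  L0 @0x2B[14] → 0x2E007  P=1,RW=1,US=1,PS=0
  L1 @0x2E[23] → 0x31007  P=1,RW=1,US=1,PS=0
  L2 @0x31[30] → 0x35007  P=1,RW=1,US=1,PS=0
  ✓ 0x3569B  — 3 lookups
#1 VA=0x181C012C9 (r,kernel):
  L0 @0x2B[6] → 0x39007  P=1,RW=1,US=1,PS=0
  L1 @0x39[14] → 0x3A007  P=1,RW=1,US=1,PS=0
  L2 @0x3A[1] → 0x3B007  P=1,RW=1,US=1,PS=0
  ✓ 0x3B2C9  — 3 lookups
#2 VA=0x1C2200B1A (r,kernel):
  L0 @0x2B[7] → 0x3C007  P=1,RW=1,US=1,PS=0
  L1 @0x3C[17] → 0x4  P=0,RW=0,US=1,PS=0
  → PAGE_NOT_PRESENT  (2 entries read)

Access #2 PA: FAULT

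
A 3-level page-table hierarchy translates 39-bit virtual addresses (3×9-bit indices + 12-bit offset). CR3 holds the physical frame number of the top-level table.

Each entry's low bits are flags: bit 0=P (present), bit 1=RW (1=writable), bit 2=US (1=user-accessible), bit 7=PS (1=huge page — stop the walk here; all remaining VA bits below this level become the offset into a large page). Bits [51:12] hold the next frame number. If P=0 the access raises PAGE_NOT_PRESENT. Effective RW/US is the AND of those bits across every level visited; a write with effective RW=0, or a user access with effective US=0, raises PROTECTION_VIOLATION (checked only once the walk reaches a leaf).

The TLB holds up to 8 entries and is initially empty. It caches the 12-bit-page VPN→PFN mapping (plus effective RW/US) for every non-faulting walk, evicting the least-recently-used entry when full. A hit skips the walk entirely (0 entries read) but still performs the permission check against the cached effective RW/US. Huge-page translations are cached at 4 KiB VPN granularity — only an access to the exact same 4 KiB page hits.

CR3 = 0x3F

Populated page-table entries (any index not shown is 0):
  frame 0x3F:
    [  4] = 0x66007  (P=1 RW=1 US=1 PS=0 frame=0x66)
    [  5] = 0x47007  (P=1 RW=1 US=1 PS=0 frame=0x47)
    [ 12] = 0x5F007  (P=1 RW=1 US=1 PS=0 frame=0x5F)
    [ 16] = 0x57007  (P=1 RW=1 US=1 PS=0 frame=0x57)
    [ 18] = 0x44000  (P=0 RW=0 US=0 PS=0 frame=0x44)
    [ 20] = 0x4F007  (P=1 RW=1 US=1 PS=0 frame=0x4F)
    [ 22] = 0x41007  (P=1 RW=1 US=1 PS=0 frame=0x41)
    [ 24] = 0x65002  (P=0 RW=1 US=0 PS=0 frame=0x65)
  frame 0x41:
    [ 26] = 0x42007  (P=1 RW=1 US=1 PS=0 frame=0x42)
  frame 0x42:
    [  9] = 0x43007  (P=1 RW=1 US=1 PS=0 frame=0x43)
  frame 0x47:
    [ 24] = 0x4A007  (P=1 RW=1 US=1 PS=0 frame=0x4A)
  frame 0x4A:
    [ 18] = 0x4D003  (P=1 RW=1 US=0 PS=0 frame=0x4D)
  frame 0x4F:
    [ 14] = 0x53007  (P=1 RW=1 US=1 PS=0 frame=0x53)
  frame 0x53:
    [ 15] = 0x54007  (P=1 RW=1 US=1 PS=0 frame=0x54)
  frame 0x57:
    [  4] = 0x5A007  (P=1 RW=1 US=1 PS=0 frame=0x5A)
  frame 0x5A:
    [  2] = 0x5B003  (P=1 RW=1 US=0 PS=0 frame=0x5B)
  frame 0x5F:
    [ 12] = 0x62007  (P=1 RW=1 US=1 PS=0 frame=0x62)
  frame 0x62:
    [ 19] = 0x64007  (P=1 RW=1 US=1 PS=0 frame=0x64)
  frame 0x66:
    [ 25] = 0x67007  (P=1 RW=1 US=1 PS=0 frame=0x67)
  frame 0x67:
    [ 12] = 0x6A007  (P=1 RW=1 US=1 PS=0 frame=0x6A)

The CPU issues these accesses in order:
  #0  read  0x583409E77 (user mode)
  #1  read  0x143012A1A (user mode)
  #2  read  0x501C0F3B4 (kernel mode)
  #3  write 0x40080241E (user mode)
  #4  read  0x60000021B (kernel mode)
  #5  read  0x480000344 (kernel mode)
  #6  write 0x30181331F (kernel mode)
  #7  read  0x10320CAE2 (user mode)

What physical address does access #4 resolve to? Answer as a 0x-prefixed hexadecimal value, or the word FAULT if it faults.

Trace:
#0 VA=0x583409E77 (r,user):
  L0 @0x3F[22] → 0x41007  P=1,RW=1,US=1,PS=0
  L1 @0x41[26] → 0x42007  P=1,RW=1,US=1,PS=0
  L2 @0x42[9] → 0x43007  P=1,RW=1,US=1,PS=0
  → PA=0x43E77  (3 entries read)
#1 VA=0x143012A1A (r,user):
  L0 @0x3F[5] → 0x47007  P=1,RW=1,US=1,PS=0
  L1 @0x47[24] → 0x4A007  P=1,RW=1,US=1,PS=0
  L2 @0x4A[18] → 0x4D003  P=1,RW=1,US=0,PS=0
  ✗ PROTECTION_VIOLATION  [3 reads]
#2 VA=0x501C0F3B4 (r,kernel):
  L0 @0x3F[20] → 0x4F007  P=1,RW=1,US=1,PS=0
  L1 @0x4F[14] → 0x53007  P=1,RW=1,US=1,PS=0
  L2 @0x53[15] → 0x54007  P=1,RW=1,US=1,PS=0
  → PA=0x543B4  (3 entries read)
#3 VA=0x40080241E (w,user):
  L0 @0x3F[16] → 0x57007  P=1,RW=1,US=1,PS=0
  L1 @0x57[4] → 0x5A007  P=1,RW=1,US=1,PS=0
  L2 @0x5A[2] → 0x5B003  P=1,RW=1,US=0,PS=0
  ✗ PROTECTION_VIOLATION  [3 reads]
#4 VA=0x60000021B (r,kernel):
  L0 @0x3F[24] → 0x65002  P=0,RW=1,US=0,PS=0
  ✗ PAGE_NOT_PRESENT  [1 reads]
#5 VA=0x480000344 (r,kernel):
  L0 @0x3F[18] → 0x44000  P=0,RW=0,US=0,PS=0
  ✗ PAGE_NOT_PRESENT  [1 reads]
#6 VA=0x30181331F (w,kernel):
  L0 @0x3F[12] → 0x5F007  P=1,RW=1,US=1,PS=0
  L1 @0x5F[12] → 0x62007  P=1,RW=1,US=1,PS=0
  L2 @0x62[19] → 0x64007  P=1,RW=1,US=1,PS=0
  → PA=0x6431F  (3 entries read)
#7 VA=0x10320CAE2 (r,user):
  L0 @0x3F[4] → 0x66007  P=1,RW=1,US=1,PS=0
  L1 @0x66[25] → 0x67007  P=1,RW=1,US=1,PS=0
  L2 @0x67[12] → 0x6A007  P=1,RW=1,US=1,PS=0
  → PA=0x6AAE2  (3 entries read)

Access #4 PA: FAULT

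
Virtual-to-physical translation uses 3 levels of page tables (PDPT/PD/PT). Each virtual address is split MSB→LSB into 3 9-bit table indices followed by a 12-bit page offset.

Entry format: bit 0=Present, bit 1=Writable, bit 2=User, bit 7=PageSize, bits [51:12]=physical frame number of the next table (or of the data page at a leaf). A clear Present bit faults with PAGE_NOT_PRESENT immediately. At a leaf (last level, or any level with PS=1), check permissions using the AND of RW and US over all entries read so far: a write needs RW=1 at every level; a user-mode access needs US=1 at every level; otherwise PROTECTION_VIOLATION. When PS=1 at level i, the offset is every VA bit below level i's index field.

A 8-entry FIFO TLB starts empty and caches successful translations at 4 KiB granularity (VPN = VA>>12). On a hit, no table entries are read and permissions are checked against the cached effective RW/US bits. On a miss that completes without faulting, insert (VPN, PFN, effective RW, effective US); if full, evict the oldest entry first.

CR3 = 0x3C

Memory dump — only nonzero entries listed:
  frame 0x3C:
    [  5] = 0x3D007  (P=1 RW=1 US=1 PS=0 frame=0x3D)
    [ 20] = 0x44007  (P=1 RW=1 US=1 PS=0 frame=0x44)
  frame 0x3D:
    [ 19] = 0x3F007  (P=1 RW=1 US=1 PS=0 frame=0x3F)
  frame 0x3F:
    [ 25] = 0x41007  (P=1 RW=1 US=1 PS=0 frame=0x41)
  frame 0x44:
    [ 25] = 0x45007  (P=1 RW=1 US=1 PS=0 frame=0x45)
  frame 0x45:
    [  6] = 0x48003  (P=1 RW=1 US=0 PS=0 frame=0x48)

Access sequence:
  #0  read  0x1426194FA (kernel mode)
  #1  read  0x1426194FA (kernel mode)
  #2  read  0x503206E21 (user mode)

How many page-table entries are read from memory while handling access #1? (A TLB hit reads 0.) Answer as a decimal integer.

Per-access translation:
#0 VA=0x1426194FA (r,kernel):
  [0] read 0x3C idx=5: raw=0x3D007 flags P=1 W=1 U=1 S=0
  [1] read 0x3D idx=19: raw=0x3F007 flags P=1 W=1 U=1 S=0
  [2] read 0x3F idx=25: raw=0x41007 flags P=1 W=1 U=1 S=0
  ✓ 0x414FA  — 3 lookups
#1 VA=0x1426194FA (r,kernel):
  TLB hit vpn=0x142619 → PA=0x414FA
#2 VA=0x503206E21 (r,user):
  [0] read 0x3C idx=20: raw=0x44007 flags P=1 W=1 U=1 S=0
  [1] read 0x44 idx=25: raw=0x45007 flags P=1 W=1 U=1 S=0
  [2] read 0x45 idx=6: raw=0x48003 flags P=1 W=1 U=0 S=0
  ✗ PROTECTION_VIOLATION  [3 reads]

Entries read for #1: 0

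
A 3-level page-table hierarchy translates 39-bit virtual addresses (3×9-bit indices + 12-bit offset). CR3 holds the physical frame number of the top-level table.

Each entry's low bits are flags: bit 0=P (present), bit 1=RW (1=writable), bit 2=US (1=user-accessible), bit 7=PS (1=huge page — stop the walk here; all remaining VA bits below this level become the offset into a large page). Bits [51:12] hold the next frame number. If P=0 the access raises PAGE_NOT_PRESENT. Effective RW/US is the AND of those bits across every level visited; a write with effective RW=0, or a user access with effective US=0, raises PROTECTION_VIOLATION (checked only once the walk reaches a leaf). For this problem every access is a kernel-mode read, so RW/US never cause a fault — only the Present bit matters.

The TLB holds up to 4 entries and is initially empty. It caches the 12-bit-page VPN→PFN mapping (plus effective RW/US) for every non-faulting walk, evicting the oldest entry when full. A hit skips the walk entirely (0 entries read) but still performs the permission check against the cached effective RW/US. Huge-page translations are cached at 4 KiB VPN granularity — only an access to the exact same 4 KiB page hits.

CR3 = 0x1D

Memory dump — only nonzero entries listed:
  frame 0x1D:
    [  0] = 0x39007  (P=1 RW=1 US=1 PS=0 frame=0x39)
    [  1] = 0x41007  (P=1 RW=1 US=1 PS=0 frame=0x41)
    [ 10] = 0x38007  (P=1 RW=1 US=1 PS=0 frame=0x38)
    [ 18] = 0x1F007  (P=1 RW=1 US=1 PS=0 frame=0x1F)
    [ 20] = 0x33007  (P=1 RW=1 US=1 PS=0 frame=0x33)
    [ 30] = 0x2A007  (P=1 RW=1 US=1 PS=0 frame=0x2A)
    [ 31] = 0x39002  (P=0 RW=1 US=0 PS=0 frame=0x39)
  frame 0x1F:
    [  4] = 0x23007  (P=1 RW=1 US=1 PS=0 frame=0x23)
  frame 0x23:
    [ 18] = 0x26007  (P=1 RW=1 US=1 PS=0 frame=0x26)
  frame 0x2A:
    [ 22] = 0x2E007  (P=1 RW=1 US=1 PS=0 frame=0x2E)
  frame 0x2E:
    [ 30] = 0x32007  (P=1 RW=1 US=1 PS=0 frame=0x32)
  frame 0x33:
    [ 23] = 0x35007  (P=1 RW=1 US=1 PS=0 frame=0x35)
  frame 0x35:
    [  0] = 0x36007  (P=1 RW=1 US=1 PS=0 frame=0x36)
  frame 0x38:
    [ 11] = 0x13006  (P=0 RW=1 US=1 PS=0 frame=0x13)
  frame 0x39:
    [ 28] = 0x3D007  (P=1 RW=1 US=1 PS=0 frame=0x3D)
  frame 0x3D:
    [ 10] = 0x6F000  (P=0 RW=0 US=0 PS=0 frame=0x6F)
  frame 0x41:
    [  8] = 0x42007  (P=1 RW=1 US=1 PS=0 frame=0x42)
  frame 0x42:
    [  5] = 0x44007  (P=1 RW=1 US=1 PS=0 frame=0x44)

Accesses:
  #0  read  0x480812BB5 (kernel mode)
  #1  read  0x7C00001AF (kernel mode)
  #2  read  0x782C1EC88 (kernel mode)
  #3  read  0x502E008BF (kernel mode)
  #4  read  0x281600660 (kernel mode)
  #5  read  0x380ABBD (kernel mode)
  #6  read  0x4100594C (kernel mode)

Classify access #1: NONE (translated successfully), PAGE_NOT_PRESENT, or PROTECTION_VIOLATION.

Walk each access:
#0 VA=0x480812BB5 (r,kernel):
  lvl0: tbl 0x1D, slot 18 ⇒ 0x1F007 (P1/RW1/US1/PS0)
  lvl1: tbl 0x1F, slot 4 ⇒ 0x23007 (P1/RW1/US1/PS0)
  lvl2: tbl 0x23, slot 18 ⇒ 0x26007 (P1/RW1/US1/PS0)
  ⇒ phys 0x26BB5  [3 reads]
#1 VA=0x7C00001AF (r,kernel):
  lvl0: tbl 0x1D, slot 31 ⇒ 0x39002 (P0/RW1/US0/PS0)
  ✗ PAGE_NOT_PRESENT  [1 reads]
#2 VA=0x782C1EC88 (r,kernel):
  lvl0: tbl 0x1D, slot 30 ⇒ 0x2A007 (P1/RW1/US1/PS0)
  lvl1: tbl 0x2A, slot 22 ⇒ 0x2E007 (P1/RW1/US1/PS0)
  lvl2: tbl 0x2E, slot 30 ⇒ 0x32007 (P1/RW1/US1/PS0)
  ⇒ phys 0x32C88  [3 reads]
#3 VA=0x502E008BF (r,kernel):
  lvl0: tbl 0x1D, slot 20 ⇒ 0x33007 (P1/RW1/US1/PS0)
  lvl1: tbl 0x33, slot 23 ⇒ 0x35007 (P1/RW1/US1/PS0)
  lvl2: tbl 0x35, slot 0 ⇒ 0x36007 (P1/RW1/US1/PS0)
  ⇒ phys 0x368BF  [3 reads]
#4 VA=0x281600660 (r,kernel):
  lvl0: tbl 0x1D, slot 10 ⇒ 0x38007 (P1/RW1/US1/PS0)
  lvl1: tbl 0x38, slot 11 ⇒ 0x13006 (P0/RW1/US1/PS0)
  ✗ PAGE_NOT_PRESENT  [2 reads]
#5 VA=0x380ABBD (r,kernel):
  lvl0: tbl 0x1D, slot 0 ⇒ 0x39007 (P1/RW1/US1/PS0)
  lvl1: tbl 0x39, slot 28 ⇒ 0x3D007 (P1/RW1/US1/PS0)
  lvl2: tbl 0x3D, slot 10 ⇒ 0x6F000 (P0/RW0/US0/PS0)
  ✗ PAGE_NOT_PRESENT  [3 reads]
#6 VA=0x4100594C (r,kernel):
  lvl0: tbl 0x1D, slot 1 ⇒ 0x41007 (P1/RW1/US1/PS0)
  lvl1: tbl 0x41, slot 8 ⇒ 0x42007 (P1/RW1/US1/PS0)
  lvl2: tbl 0x42, slot 5 ⇒ 0x44007 (P1/RW1/US1/PS0)
  ⇒ phys 0x4494C  [3 reads]

Access #1 fault: PAGE_NOT_PRESENT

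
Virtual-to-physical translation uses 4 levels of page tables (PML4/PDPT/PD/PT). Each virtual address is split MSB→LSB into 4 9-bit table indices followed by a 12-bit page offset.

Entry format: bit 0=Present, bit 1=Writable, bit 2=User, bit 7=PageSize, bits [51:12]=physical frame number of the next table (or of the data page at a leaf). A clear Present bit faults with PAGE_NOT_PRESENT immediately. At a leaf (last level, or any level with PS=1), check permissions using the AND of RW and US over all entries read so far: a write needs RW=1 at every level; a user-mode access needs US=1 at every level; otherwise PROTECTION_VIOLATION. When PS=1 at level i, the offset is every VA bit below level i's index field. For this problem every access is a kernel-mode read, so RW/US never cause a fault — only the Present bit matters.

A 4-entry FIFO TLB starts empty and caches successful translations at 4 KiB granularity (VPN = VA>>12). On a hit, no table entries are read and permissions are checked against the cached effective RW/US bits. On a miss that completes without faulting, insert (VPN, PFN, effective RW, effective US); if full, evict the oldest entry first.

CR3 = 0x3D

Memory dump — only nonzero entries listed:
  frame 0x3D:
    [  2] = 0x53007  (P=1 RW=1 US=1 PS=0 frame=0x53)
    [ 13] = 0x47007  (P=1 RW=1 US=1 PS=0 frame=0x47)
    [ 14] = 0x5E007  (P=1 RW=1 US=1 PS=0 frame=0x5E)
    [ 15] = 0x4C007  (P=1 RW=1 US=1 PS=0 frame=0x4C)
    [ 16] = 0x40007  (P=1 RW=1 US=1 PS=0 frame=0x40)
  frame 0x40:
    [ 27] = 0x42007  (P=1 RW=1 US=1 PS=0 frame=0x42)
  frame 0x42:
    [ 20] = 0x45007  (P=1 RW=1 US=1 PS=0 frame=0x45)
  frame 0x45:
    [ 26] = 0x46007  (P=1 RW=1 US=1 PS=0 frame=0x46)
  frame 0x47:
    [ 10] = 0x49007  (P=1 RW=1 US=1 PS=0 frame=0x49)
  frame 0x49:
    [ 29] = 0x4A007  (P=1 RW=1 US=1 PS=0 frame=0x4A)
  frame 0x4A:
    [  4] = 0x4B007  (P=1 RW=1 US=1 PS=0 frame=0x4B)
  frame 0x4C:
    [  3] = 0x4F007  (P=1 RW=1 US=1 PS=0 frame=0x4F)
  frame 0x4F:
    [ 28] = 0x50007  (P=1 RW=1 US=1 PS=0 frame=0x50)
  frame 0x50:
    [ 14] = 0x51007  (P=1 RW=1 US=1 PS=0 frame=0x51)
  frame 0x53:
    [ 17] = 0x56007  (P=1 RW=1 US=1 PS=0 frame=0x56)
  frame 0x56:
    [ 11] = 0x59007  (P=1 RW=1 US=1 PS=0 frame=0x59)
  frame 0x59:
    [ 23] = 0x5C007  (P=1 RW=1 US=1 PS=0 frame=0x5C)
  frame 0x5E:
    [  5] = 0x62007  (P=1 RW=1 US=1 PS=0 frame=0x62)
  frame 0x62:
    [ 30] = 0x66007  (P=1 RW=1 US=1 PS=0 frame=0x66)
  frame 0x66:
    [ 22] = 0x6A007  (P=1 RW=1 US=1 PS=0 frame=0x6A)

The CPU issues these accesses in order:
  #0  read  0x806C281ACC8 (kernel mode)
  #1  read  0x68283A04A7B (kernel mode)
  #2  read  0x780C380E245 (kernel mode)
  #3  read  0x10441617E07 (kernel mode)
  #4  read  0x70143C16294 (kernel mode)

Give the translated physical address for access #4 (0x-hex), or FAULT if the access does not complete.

Trace:
#0 VA=0x806C281ACC8 (r,kernel):
  lvl0: tbl 0x3D, slot 16 ⇒ 0x40007 (P1/RW1/US1/PS0)
  lvl1: tbl 0x40, slot 27 ⇒ 0x42007 (P1/RW1/US1/PS0)
  lvl2: tbl 0x42, slot 20 ⇒ 0x45007 (P1/RW1/US1/PS0)
  lvl3: tbl 0x45, slot 26 ⇒ 0x46007 (P1/RW1/US1/PS0)
  → PA=0x46CC8  (4 entries read)
#1 VA=0x68283A04A7B (r,kernel):
  lvl0: tbl 0x3D, slot 13 ⇒ 0x47007 (P1/RW1/US1/PS0)
  lvl1: tbl 0x47, slot 10 ⇒ 0x49007 (P1/RW1/US1/PS0)
  lvl2: tbl 0x49, slot 29 ⇒ 0x4A007 (P1/RW1/US1/PS0)
  lvl3: tbl 0x4A, slot 4 ⇒ 0x4B007 (P1/RW1/US1/PS0)
  → PA=0x4BA7B  (4 entries read)
#2 VA=0x780C380E245 (r,kernel):
  lvl0: tbl 0x3D, slot 15 ⇒ 0x4C007 (P1/RW1/US1/PS0)
  lvl1: tbl 0x4C, slot 3 ⇒ 0x4F007 (P1/RW1/US1/PS0)
  lvl2: tbl 0x4F, slot 28 ⇒ 0x50007 (P1/RW1/US1/PS0)
  lvl3: tbl 0x50, slot 14 ⇒ 0x51007 (P1/RW1/US1/PS0)
  → PA=0x51245  (4 entries read)
#3 VA=0x10441617E07 (r,kernel):
  lvl0: tbl 0x3D, slot 2 ⇒ 0x53007 (P1/RW1/US1/PS0)
  lvl1: tbl 0x53, slot 17 ⇒ 0x56007 (P1/RW1/US1/PS0)
  lvl2: tbl 0x56, slot 11 ⇒ 0x59007 (P1/RW1/US1/PS0)
  lvl3: tbl 0x59, slot 23 ⇒ 0x5C007 (P1/RW1/US1/PS0)
  → PA=0x5CE07  (4 entries read)
#4 VA=0x70143C16294 (r,kernel):
  lvl0: tbl 0x3D, slot 14 ⇒ 0x5E007 (P1/RW1/US1/PS0)
  lvl1: tbl 0x5E, slot 5 ⇒ 0x62007 (P1/RW1/US1/PS0)
  lvl2: tbl 0x62, slot 30 ⇒ 0x66007 (P1/RW1/US1/PS0)
  lvl3: tbl 0x66, slot 22 ⇒ 0x6A007 (P1/RW1/US1/PS0)
  → PA=0x6A294  (4 entries read)

Access #4 PA: 0x6A294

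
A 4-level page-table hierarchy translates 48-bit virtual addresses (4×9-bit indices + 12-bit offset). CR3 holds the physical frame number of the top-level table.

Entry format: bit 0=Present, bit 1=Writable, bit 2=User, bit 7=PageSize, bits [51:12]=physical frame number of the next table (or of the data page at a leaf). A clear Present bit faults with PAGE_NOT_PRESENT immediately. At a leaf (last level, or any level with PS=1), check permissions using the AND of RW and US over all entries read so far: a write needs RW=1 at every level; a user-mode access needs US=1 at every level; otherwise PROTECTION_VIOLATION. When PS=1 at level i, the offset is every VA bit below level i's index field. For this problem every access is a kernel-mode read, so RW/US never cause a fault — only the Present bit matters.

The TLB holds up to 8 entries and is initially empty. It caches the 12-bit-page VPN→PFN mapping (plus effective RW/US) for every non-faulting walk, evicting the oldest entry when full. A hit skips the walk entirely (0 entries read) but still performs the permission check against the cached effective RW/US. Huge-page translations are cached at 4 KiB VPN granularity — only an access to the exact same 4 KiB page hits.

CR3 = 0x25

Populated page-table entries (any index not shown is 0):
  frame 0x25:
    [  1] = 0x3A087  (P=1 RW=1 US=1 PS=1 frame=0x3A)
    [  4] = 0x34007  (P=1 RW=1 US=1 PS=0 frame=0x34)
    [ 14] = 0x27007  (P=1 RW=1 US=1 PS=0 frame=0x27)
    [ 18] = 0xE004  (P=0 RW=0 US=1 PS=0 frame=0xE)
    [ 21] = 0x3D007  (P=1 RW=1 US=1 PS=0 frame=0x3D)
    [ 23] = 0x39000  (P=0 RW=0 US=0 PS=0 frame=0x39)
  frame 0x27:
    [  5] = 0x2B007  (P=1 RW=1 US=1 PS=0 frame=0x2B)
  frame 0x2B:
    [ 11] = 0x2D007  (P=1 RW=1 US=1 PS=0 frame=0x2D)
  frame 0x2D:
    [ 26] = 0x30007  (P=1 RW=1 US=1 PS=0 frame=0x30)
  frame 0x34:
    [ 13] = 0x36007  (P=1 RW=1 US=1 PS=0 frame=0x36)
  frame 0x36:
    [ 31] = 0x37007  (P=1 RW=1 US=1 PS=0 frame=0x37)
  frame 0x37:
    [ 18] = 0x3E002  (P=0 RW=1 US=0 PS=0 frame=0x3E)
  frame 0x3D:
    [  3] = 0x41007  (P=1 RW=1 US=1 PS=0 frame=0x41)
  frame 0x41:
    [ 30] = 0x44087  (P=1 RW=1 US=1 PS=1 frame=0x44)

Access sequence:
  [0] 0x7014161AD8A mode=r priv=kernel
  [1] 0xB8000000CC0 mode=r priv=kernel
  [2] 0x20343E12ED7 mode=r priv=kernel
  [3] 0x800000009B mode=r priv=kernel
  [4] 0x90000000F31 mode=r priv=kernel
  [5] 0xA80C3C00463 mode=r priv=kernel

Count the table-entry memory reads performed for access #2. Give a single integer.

Per-access translation:
#0 VA=0x7014161AD8A (r,kernel):
  lvl0: tbl 0x25, slot 14 ⇒ 0x27007 (P1/RW1/US1/PS0)
  lvl1: tbl 0x27, slot 5 ⇒ 0x2B007 (P1/RW1/US1/PS0)
  lvl2: tbl 0x2B, slot 11 ⇒ 0x2D007 (P1/RW1/US1/PS0)
  lvl3: tbl 0x2D, slot 26 ⇒ 0x30007 (P1/RW1/US1/PS0)
  ✓ 0x30D8A  — 4 lookups
#1 VA=0xB8000000CC0 (r,kernel):
  lvl0: tbl 0x25, slot 23 ⇒ 0x39000 (P0/RW0/US0/PS0)
  ✗ PAGE_NOT_PRESENT  [1 reads]
#2 VA=0x20343E12ED7 (r,kernel):
  lvl0: tbl 0x25, slot 4 ⇒ 0x34007 (P1/RW1/US1/PS0)
  lvl1: tbl 0x34, slot 13 ⇒ 0x36007 (P1/RW1/US1/PS0)
  lvl2: tbl 0x36, slot 31 ⇒ 0x37007 (P1/RW1/US1/PS0)
  lvl3: tbl 0x37, slot 18 ⇒ 0x3E002 (P0/RW1/US0/PS0)
  ✗ PAGE_NOT_PRESENT  [4 reads]
#3 VA=0x800000009B (r,kernel):
  lvl0: tbl 0x25, slot 1 ⇒ 0x3A087 (P1/RW1/US1/PS1)
  ✓ 0x3A09B (huge @L0)  — 1 lookups
#4 VA=0x90000000F31 (r,kernel):
  lvl0: tbl 0x25, slot 18 ⇒ 0xE004 (P0/RW0/US1/PS0)
  ✗ PAGE_NOT_PRESENT  [1 reads]
#5 VA=0xA80C3C00463 (r,kernel):
  lvl0: tbl 0x25, slot 21 ⇒ 0x3D007 (P1/RW1/US1/PS0)
  lvl1: tbl 0x3D, slot 3 ⇒ 0x41007 (P1/RW1/US1/PS0)
  lvl2: tbl 0x41, slot 30 ⇒ 0x44087 (P1/RW1/US1/PS1)
  ✓ 0x44463 (huge @L2)  — 3 lookups

Entries read for #2: 4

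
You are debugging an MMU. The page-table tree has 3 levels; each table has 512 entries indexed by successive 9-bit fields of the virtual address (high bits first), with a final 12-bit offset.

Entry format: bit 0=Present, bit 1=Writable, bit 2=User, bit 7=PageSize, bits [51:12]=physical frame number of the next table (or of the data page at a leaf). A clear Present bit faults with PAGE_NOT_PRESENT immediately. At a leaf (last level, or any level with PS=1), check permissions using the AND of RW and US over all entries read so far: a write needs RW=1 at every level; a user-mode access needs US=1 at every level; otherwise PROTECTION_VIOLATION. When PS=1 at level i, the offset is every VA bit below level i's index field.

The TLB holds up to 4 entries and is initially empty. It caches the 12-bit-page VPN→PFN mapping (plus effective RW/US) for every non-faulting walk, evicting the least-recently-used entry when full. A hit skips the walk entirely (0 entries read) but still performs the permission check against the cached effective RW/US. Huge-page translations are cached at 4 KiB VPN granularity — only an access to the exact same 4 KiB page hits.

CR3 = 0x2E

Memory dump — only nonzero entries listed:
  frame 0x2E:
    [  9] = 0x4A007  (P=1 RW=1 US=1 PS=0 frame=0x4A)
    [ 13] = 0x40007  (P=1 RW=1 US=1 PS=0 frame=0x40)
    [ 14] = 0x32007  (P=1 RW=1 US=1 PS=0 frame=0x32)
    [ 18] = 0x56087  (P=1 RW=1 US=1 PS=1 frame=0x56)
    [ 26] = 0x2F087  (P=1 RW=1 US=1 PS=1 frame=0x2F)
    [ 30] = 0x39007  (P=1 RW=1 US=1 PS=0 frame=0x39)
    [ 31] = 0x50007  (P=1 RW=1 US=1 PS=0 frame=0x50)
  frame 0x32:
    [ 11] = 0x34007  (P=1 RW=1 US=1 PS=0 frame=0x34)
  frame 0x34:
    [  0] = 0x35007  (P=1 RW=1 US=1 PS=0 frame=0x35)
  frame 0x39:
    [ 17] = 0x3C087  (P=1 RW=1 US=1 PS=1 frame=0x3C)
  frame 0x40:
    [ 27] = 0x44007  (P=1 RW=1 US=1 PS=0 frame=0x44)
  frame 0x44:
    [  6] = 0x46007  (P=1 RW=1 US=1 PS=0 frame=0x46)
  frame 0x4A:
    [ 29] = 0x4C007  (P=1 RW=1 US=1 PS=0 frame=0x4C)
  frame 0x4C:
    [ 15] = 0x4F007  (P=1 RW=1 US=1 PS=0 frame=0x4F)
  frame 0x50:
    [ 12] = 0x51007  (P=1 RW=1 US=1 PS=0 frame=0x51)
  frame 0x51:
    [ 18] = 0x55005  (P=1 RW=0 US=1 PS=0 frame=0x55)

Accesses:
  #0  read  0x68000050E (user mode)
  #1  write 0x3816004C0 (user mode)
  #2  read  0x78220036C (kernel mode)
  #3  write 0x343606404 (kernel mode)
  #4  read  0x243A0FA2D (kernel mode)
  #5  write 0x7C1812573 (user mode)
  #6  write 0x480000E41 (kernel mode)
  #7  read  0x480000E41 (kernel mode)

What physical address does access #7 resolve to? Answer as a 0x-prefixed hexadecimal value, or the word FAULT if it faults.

Trace:
#0 VA=0x68000050E (r,user):
  L0: frame=0x2E idx=26 entry=0x2F087 [P=1 RW=1 US=1 PS=1]
  ✓ 0x2F50E (huge @L0)  — 1 lookups
#1 VA=0x3816004C0 (w,user):
  L0: frame=0x2E idx=14 entry=0x32007 [P=1 RW=1 US=1 PS=0]
  L1: frame=0x32 idx=11 entry=0x34007 [P=1 RW=1 US=1 PS=0]
  L2: frame=0x34 idx=0 entry=0x35007 [P=1 RW=1 US=1 PS=0]
  ✓ 0x354C0  — 3 lookups
#2 VA=0x78220036C (r,kernel):
  L0: frame=0x2E idx=30 entry=0x39007 [P=1 RW=1 US=1 PS=0]
  L1: frame=0x39 idx=17 entry=0x3C087 [P=1 RW=1 US=1 PS=1]
  ✓ 0x3C36C (huge @L1)  — 2 lookups
#3 VA=0x343606404 (w,kernel):
  L0: frame=0x2E idx=13 entry=0x40007 [P=1 RW=1 US=1 PS=0]
  L1: frame=0x40 idx=27 entry=0x44007 [P=1 RW=1 US=1 PS=0]
  L2: frame=0x44 idx=6 entry=0x46007 [P=1 RW=1 US=1 PS=0]
  ✓ 0x46404  — 3 lookups
#4 VA=0x243A0FA2D (r,kernel):
  L0: frame=0x2E idx=9 entry=0x4A007 [P=1 RW=1 US=1 PS=0]
  L1: frame=0x4A idx=29 entry=0x4C007 [P=1 RW=1 US=1 PS=0]
  L2: frame=0x4C idx=15 entry=0x4F007 [P=1 RW=1 US=1 PS=0]
  ✓ 0x4FA2D  — 3 lookups
#5 VA=0x7C1812573 (w,user):
  L0: frame=0x2E idx=31 entry=0x50007 [P=1 RW=1 US=1 PS=0]
  L1: frame=0x50 idx=12 entry=0x51007 [P=1 RW=1 US=1 PS=0]
  L2: frame=0x51 idx=18 entry=0x55005 [P=1 RW=0 US=1 PS=0]
  ✗ PROTECTION_VIOLATION  [3 reads]
#6 VA=0x480000E41 (w,kernel):
  L0: frame=0x2E idx=18 entry=0x56087 [P=1 RW=1 US=1 PS=1]
  ✓ 0x56E41 (huge @L0)  — 1 lookups
#7 VA=0x480000E41 (r,kernel):
  TLB hit vpn=0x480000 → PA=0x56E41

Access #7 PA: 0x56E41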